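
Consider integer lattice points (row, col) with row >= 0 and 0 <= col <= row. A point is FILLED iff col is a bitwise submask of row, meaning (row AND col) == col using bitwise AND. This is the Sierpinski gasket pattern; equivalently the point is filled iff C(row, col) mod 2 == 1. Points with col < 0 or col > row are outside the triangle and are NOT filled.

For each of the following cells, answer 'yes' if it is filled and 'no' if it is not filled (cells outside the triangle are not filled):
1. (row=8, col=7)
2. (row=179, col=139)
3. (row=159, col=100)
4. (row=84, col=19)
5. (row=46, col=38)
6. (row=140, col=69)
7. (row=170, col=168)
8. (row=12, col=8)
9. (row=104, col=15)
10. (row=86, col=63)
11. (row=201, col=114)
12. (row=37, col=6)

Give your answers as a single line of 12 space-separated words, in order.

(8,7): row=0b1000, col=0b111, row AND col = 0b0 = 0; 0 != 7 -> empty
(179,139): row=0b10110011, col=0b10001011, row AND col = 0b10000011 = 131; 131 != 139 -> empty
(159,100): row=0b10011111, col=0b1100100, row AND col = 0b100 = 4; 4 != 100 -> empty
(84,19): row=0b1010100, col=0b10011, row AND col = 0b10000 = 16; 16 != 19 -> empty
(46,38): row=0b101110, col=0b100110, row AND col = 0b100110 = 38; 38 == 38 -> filled
(140,69): row=0b10001100, col=0b1000101, row AND col = 0b100 = 4; 4 != 69 -> empty
(170,168): row=0b10101010, col=0b10101000, row AND col = 0b10101000 = 168; 168 == 168 -> filled
(12,8): row=0b1100, col=0b1000, row AND col = 0b1000 = 8; 8 == 8 -> filled
(104,15): row=0b1101000, col=0b1111, row AND col = 0b1000 = 8; 8 != 15 -> empty
(86,63): row=0b1010110, col=0b111111, row AND col = 0b10110 = 22; 22 != 63 -> empty
(201,114): row=0b11001001, col=0b1110010, row AND col = 0b1000000 = 64; 64 != 114 -> empty
(37,6): row=0b100101, col=0b110, row AND col = 0b100 = 4; 4 != 6 -> empty

Answer: no no no no yes no yes yes no no no no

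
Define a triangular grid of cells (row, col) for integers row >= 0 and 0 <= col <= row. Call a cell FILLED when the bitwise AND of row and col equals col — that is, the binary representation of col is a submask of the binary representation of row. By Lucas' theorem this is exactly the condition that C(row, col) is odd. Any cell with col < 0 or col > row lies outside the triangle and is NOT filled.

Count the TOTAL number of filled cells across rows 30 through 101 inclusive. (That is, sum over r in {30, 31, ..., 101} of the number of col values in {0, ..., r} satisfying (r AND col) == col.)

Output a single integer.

r30=11110 pc4: +16 =16
r31=11111 pc5: +32 =48
r32=100000 pc1: +2 =50
r33=100001 pc2: +4 =54
r34=100010 pc2: +4 =58
r35=100011 pc3: +8 =66
r36=100100 pc2: +4 =70
r37=100101 pc3: +8 =78
r38=100110 pc3: +8 =86
r39=100111 pc4: +16 =102
r40=101000 pc2: +4 =106
r41=101001 pc3: +8 =114
r42=101010 pc3: +8 =122
r43=101011 pc4: +16 =138
r44=101100 pc3: +8 =146
r45=101101 pc4: +16 =162
r46=101110 pc4: +16 =178
r47=101111 pc5: +32 =210
r48=110000 pc2: +4 =214
r49=110001 pc3: +8 =222
r50=110010 pc3: +8 =230
r51=110011 pc4: +16 =246
r52=110100 pc3: +8 =254
r53=110101 pc4: +16 =270
r54=110110 pc4: +16 =286
r55=110111 pc5: +32 =318
r56=111000 pc3: +8 =326
r57=111001 pc4: +16 =342
r58=111010 pc4: +16 =358
r59=111011 pc5: +32 =390
r60=111100 pc4: +16 =406
r61=111101 pc5: +32 =438
r62=111110 pc5: +32 =470
r63=111111 pc6: +64 =534
r64=1000000 pc1: +2 =536
r65=1000001 pc2: +4 =540
r66=1000010 pc2: +4 =544
r67=1000011 pc3: +8 =552
r68=1000100 pc2: +4 =556
r69=1000101 pc3: +8 =564
r70=1000110 pc3: +8 =572
r71=1000111 pc4: +16 =588
r72=1001000 pc2: +4 =592
r73=1001001 pc3: +8 =600
r74=1001010 pc3: +8 =608
r75=1001011 pc4: +16 =624
r76=1001100 pc3: +8 =632
r77=1001101 pc4: +16 =648
r78=1001110 pc4: +16 =664
r79=1001111 pc5: +32 =696
r80=1010000 pc2: +4 =700
r81=1010001 pc3: +8 =708
r82=1010010 pc3: +8 =716
r83=1010011 pc4: +16 =732
r84=1010100 pc3: +8 =740
r85=1010101 pc4: +16 =756
r86=1010110 pc4: +16 =772
r87=1010111 pc5: +32 =804
r88=1011000 pc3: +8 =812
r89=1011001 pc4: +16 =828
r90=1011010 pc4: +16 =844
r91=1011011 pc5: +32 =876
r92=1011100 pc4: +16 =892
r93=1011101 pc5: +32 =924
r94=1011110 pc5: +32 =956
r95=1011111 pc6: +64 =1020
r96=1100000 pc2: +4 =1024
r97=1100001 pc3: +8 =1032
r98=1100010 pc3: +8 =1040
r99=1100011 pc4: +16 =1056
r100=1100100 pc3: +8 =1064
r101=1100101 pc4: +16 =1080

Answer: 1080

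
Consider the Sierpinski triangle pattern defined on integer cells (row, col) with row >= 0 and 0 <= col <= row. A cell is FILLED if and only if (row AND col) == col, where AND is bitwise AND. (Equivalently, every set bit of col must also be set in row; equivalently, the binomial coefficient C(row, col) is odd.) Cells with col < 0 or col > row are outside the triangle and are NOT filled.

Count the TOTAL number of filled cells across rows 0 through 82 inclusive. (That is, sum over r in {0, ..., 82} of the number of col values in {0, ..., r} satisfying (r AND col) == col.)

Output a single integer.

r0=0 pc0: +1 =1
r1=1 pc1: +2 =3
r2=10 pc1: +2 =5
r3=11 pc2: +4 =9
r4=100 pc1: +2 =11
r5=101 pc2: +4 =15
r6=110 pc2: +4 =19
r7=111 pc3: +8 =27
r8=1000 pc1: +2 =29
r9=1001 pc2: +4 =33
r10=1010 pc2: +4 =37
r11=1011 pc3: +8 =45
r12=1100 pc2: +4 =49
r13=1101 pc3: +8 =57
r14=1110 pc3: +8 =65
r15=1111 pc4: +16 =81
r16=10000 pc1: +2 =83
r17=10001 pc2: +4 =87
r18=10010 pc2: +4 =91
r19=10011 pc3: +8 =99
r20=10100 pc2: +4 =103
r21=10101 pc3: +8 =111
r22=10110 pc3: +8 =119
r23=10111 pc4: +16 =135
r24=11000 pc2: +4 =139
r25=11001 pc3: +8 =147
r26=11010 pc3: +8 =155
r27=11011 pc4: +16 =171
r28=11100 pc3: +8 =179
r29=11101 pc4: +16 =195
r30=11110 pc4: +16 =211
r31=11111 pc5: +32 =243
r32=100000 pc1: +2 =245
r33=100001 pc2: +4 =249
r34=100010 pc2: +4 =253
r35=100011 pc3: +8 =261
r36=100100 pc2: +4 =265
r37=100101 pc3: +8 =273
r38=100110 pc3: +8 =281
r39=100111 pc4: +16 =297
r40=101000 pc2: +4 =301
r41=101001 pc3: +8 =309
r42=101010 pc3: +8 =317
r43=101011 pc4: +16 =333
r44=101100 pc3: +8 =341
r45=101101 pc4: +16 =357
r46=101110 pc4: +16 =373
r47=101111 pc5: +32 =405
r48=110000 pc2: +4 =409
r49=110001 pc3: +8 =417
r50=110010 pc3: +8 =425
r51=110011 pc4: +16 =441
r52=110100 pc3: +8 =449
r53=110101 pc4: +16 =465
r54=110110 pc4: +16 =481
r55=110111 pc5: +32 =513
r56=111000 pc3: +8 =521
r57=111001 pc4: +16 =537
r58=111010 pc4: +16 =553
r59=111011 pc5: +32 =585
r60=111100 pc4: +16 =601
r61=111101 pc5: +32 =633
r62=111110 pc5: +32 =665
r63=111111 pc6: +64 =729
r64=1000000 pc1: +2 =731
r65=1000001 pc2: +4 =735
r66=1000010 pc2: +4 =739
r67=1000011 pc3: +8 =747
r68=1000100 pc2: +4 =751
r69=1000101 pc3: +8 =759
r70=1000110 pc3: +8 =767
r71=1000111 pc4: +16 =783
r72=1001000 pc2: +4 =787
r73=1001001 pc3: +8 =795
r74=1001010 pc3: +8 =803
r75=1001011 pc4: +16 =819
r76=1001100 pc3: +8 =827
r77=1001101 pc4: +16 =843
r78=1001110 pc4: +16 =859
r79=1001111 pc5: +32 =891
r80=1010000 pc2: +4 =895
r81=1010001 pc3: +8 =903
r82=1010010 pc3: +8 =911

Answer: 911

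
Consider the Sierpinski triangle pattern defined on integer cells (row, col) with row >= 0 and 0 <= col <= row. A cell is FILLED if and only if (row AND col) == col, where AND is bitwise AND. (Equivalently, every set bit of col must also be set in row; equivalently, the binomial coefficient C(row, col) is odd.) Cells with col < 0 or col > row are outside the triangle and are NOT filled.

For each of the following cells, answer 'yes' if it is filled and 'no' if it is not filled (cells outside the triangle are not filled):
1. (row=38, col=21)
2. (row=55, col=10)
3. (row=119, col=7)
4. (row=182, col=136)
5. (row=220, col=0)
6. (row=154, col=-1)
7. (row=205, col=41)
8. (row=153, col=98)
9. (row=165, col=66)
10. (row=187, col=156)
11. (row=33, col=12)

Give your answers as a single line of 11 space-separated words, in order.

Answer: no no yes no yes no no no no no no

Derivation:
(38,21): row=0b100110, col=0b10101, row AND col = 0b100 = 4; 4 != 21 -> empty
(55,10): row=0b110111, col=0b1010, row AND col = 0b10 = 2; 2 != 10 -> empty
(119,7): row=0b1110111, col=0b111, row AND col = 0b111 = 7; 7 == 7 -> filled
(182,136): row=0b10110110, col=0b10001000, row AND col = 0b10000000 = 128; 128 != 136 -> empty
(220,0): row=0b11011100, col=0b0, row AND col = 0b0 = 0; 0 == 0 -> filled
(154,-1): col outside [0, 154] -> not filled
(205,41): row=0b11001101, col=0b101001, row AND col = 0b1001 = 9; 9 != 41 -> empty
(153,98): row=0b10011001, col=0b1100010, row AND col = 0b0 = 0; 0 != 98 -> empty
(165,66): row=0b10100101, col=0b1000010, row AND col = 0b0 = 0; 0 != 66 -> empty
(187,156): row=0b10111011, col=0b10011100, row AND col = 0b10011000 = 152; 152 != 156 -> empty
(33,12): row=0b100001, col=0b1100, row AND col = 0b0 = 0; 0 != 12 -> empty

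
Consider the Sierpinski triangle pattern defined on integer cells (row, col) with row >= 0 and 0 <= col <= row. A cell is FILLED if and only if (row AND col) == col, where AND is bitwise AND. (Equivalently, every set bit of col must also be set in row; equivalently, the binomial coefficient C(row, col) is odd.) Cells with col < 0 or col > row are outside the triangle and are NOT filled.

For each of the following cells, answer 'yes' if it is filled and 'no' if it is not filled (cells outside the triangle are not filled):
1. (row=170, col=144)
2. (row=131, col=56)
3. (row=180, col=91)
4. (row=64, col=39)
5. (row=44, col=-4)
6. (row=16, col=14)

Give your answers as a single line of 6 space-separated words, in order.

(170,144): row=0b10101010, col=0b10010000, row AND col = 0b10000000 = 128; 128 != 144 -> empty
(131,56): row=0b10000011, col=0b111000, row AND col = 0b0 = 0; 0 != 56 -> empty
(180,91): row=0b10110100, col=0b1011011, row AND col = 0b10000 = 16; 16 != 91 -> empty
(64,39): row=0b1000000, col=0b100111, row AND col = 0b0 = 0; 0 != 39 -> empty
(44,-4): col outside [0, 44] -> not filled
(16,14): row=0b10000, col=0b1110, row AND col = 0b0 = 0; 0 != 14 -> empty

Answer: no no no no no no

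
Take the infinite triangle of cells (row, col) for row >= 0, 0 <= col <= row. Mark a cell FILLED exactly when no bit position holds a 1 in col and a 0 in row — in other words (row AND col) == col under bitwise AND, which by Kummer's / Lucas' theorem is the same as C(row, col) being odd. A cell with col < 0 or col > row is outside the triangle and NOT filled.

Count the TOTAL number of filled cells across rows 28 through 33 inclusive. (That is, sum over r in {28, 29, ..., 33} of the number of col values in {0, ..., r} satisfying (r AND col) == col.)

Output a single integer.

Answer: 78

Derivation:
r28=11100 pc3: +8 =8
r29=11101 pc4: +16 =24
r30=11110 pc4: +16 =40
r31=11111 pc5: +32 =72
r32=100000 pc1: +2 =74
r33=100001 pc2: +4 =78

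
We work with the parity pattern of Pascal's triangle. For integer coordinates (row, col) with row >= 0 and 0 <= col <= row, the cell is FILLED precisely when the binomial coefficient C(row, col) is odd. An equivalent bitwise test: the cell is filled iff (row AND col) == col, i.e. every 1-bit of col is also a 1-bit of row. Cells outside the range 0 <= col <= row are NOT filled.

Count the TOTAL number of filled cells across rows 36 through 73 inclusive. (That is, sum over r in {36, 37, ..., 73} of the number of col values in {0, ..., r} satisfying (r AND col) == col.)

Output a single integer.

r36=100100 pc2: +4 =4
r37=100101 pc3: +8 =12
r38=100110 pc3: +8 =20
r39=100111 pc4: +16 =36
r40=101000 pc2: +4 =40
r41=101001 pc3: +8 =48
r42=101010 pc3: +8 =56
r43=101011 pc4: +16 =72
r44=101100 pc3: +8 =80
r45=101101 pc4: +16 =96
r46=101110 pc4: +16 =112
r47=101111 pc5: +32 =144
r48=110000 pc2: +4 =148
r49=110001 pc3: +8 =156
r50=110010 pc3: +8 =164
r51=110011 pc4: +16 =180
r52=110100 pc3: +8 =188
r53=110101 pc4: +16 =204
r54=110110 pc4: +16 =220
r55=110111 pc5: +32 =252
r56=111000 pc3: +8 =260
r57=111001 pc4: +16 =276
r58=111010 pc4: +16 =292
r59=111011 pc5: +32 =324
r60=111100 pc4: +16 =340
r61=111101 pc5: +32 =372
r62=111110 pc5: +32 =404
r63=111111 pc6: +64 =468
r64=1000000 pc1: +2 =470
r65=1000001 pc2: +4 =474
r66=1000010 pc2: +4 =478
r67=1000011 pc3: +8 =486
r68=1000100 pc2: +4 =490
r69=1000101 pc3: +8 =498
r70=1000110 pc3: +8 =506
r71=1000111 pc4: +16 =522
r72=1001000 pc2: +4 =526
r73=1001001 pc3: +8 =534

Answer: 534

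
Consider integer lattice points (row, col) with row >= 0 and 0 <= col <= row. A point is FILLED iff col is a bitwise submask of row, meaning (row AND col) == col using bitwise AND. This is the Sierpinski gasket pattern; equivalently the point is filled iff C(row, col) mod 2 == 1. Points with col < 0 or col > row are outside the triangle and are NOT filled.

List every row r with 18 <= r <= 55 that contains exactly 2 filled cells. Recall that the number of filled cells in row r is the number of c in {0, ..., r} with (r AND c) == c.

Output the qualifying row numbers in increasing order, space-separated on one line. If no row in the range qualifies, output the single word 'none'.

Row r has 2^popcount(r) filled cells, so we need popcount(r) = log2(2) = 1.
Scan r = 18..55 and keep those with exactly 1 one-bits:
r=18=10010 popcount=2 -> skip
r=19=10011 popcount=3 -> skip
r=20=10100 popcount=2 -> skip
r=21=10101 popcount=3 -> skip
r=22=10110 popcount=3 -> skip
r=23=10111 popcount=4 -> skip
r=24=11000 popcount=2 -> skip
r=25=11001 popcount=3 -> skip
r=26=11010 popcount=3 -> skip
r=27=11011 popcount=4 -> skip
r=28=11100 popcount=3 -> skip
r=29=11101 popcount=4 -> skip
r=30=11110 popcount=4 -> skip
r=31=11111 popcount=5 -> skip
r=32=100000 popcount=1 -> KEEP
r=33=100001 popcount=2 -> skip
r=34=100010 popcount=2 -> skip
r=35=100011 popcount=3 -> skip
r=36=100100 popcount=2 -> skip
r=37=100101 popcount=3 -> skip
r=38=100110 popcount=3 -> skip
r=39=100111 popcount=4 -> skip
r=40=101000 popcount=2 -> skip
r=41=101001 popcount=3 -> skip
r=42=101010 popcount=3 -> skip
r=43=101011 popcount=4 -> skip
r=44=101100 popcount=3 -> skip
r=45=101101 popcount=4 -> skip
r=46=101110 popcount=4 -> skip
r=47=101111 popcount=5 -> skip
r=48=110000 popcount=2 -> skip
r=49=110001 popcount=3 -> skip
r=50=110010 popcount=3 -> skip
r=51=110011 popcount=4 -> skip
r=52=110100 popcount=3 -> skip
r=53=110101 popcount=4 -> skip
r=54=110110 popcount=4 -> skip
r=55=110111 popcount=5 -> skip
Kept rows: 32

Answer: 32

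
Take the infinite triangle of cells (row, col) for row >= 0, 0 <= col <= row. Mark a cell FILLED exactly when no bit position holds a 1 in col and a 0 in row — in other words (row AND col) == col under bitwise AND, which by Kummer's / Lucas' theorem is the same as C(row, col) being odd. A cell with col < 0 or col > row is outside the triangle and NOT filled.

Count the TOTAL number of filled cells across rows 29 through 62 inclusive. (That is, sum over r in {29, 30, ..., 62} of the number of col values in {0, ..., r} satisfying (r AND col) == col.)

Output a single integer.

r29=11101 pc4: +16 =16
r30=11110 pc4: +16 =32
r31=11111 pc5: +32 =64
r32=100000 pc1: +2 =66
r33=100001 pc2: +4 =70
r34=100010 pc2: +4 =74
r35=100011 pc3: +8 =82
r36=100100 pc2: +4 =86
r37=100101 pc3: +8 =94
r38=100110 pc3: +8 =102
r39=100111 pc4: +16 =118
r40=101000 pc2: +4 =122
r41=101001 pc3: +8 =130
r42=101010 pc3: +8 =138
r43=101011 pc4: +16 =154
r44=101100 pc3: +8 =162
r45=101101 pc4: +16 =178
r46=101110 pc4: +16 =194
r47=101111 pc5: +32 =226
r48=110000 pc2: +4 =230
r49=110001 pc3: +8 =238
r50=110010 pc3: +8 =246
r51=110011 pc4: +16 =262
r52=110100 pc3: +8 =270
r53=110101 pc4: +16 =286
r54=110110 pc4: +16 =302
r55=110111 pc5: +32 =334
r56=111000 pc3: +8 =342
r57=111001 pc4: +16 =358
r58=111010 pc4: +16 =374
r59=111011 pc5: +32 =406
r60=111100 pc4: +16 =422
r61=111101 pc5: +32 =454
r62=111110 pc5: +32 =486

Answer: 486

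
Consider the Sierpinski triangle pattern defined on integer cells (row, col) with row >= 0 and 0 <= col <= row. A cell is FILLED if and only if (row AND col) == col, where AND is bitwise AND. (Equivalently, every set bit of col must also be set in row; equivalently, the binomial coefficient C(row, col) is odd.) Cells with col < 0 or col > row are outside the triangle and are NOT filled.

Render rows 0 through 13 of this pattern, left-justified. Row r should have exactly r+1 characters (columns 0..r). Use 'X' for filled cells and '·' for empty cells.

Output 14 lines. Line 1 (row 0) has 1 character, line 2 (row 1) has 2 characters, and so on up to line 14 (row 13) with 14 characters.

r0=0: X
r1=1: XX
r2=10: X·X
r3=11: XXXX
r4=100: X···X
r5=101: XX··XX
r6=110: X·X·X·X
r7=111: XXXXXXXX
r8=1000: X·······X
r9=1001: XX······XX
r10=1010: X·X·····X·X
r11=1011: XXXX····XXXX
r12=1100: X···X···X···X
r13=1101: XX··XX··XX··XX

Answer: X
XX
X·X
XXXX
X···X
XX··XX
X·X·X·X
XXXXXXXX
X·······X
XX······XX
X·X·····X·X
XXXX····XXXX
X···X···X···X
XX··XX··XX··XX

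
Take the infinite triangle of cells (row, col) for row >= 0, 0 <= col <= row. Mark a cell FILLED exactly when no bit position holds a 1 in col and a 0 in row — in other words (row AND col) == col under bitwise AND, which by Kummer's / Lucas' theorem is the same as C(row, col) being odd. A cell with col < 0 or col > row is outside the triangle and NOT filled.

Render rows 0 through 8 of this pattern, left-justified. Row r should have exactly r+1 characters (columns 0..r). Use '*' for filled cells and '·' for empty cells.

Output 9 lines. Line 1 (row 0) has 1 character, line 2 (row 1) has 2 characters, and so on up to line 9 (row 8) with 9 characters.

r0=0: *
r1=1: **
r2=10: *·*
r3=11: ****
r4=100: *···*
r5=101: **··**
r6=110: *·*·*·*
r7=111: ********
r8=1000: *·······*

Answer: *
**
*·*
****
*···*
**··**
*·*·*·*
********
*·······*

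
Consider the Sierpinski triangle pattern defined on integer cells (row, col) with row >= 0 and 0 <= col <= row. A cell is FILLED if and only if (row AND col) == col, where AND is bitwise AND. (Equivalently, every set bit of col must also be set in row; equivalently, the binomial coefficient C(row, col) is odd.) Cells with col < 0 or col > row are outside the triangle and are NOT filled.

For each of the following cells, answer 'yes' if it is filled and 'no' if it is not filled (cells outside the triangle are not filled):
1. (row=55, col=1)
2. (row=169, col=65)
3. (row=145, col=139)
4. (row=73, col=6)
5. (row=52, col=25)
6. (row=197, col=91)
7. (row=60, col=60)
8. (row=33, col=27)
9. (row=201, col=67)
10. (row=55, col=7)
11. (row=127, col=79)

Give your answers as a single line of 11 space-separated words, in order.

Answer: yes no no no no no yes no no yes yes

Derivation:
(55,1): row=0b110111, col=0b1, row AND col = 0b1 = 1; 1 == 1 -> filled
(169,65): row=0b10101001, col=0b1000001, row AND col = 0b1 = 1; 1 != 65 -> empty
(145,139): row=0b10010001, col=0b10001011, row AND col = 0b10000001 = 129; 129 != 139 -> empty
(73,6): row=0b1001001, col=0b110, row AND col = 0b0 = 0; 0 != 6 -> empty
(52,25): row=0b110100, col=0b11001, row AND col = 0b10000 = 16; 16 != 25 -> empty
(197,91): row=0b11000101, col=0b1011011, row AND col = 0b1000001 = 65; 65 != 91 -> empty
(60,60): row=0b111100, col=0b111100, row AND col = 0b111100 = 60; 60 == 60 -> filled
(33,27): row=0b100001, col=0b11011, row AND col = 0b1 = 1; 1 != 27 -> empty
(201,67): row=0b11001001, col=0b1000011, row AND col = 0b1000001 = 65; 65 != 67 -> empty
(55,7): row=0b110111, col=0b111, row AND col = 0b111 = 7; 7 == 7 -> filled
(127,79): row=0b1111111, col=0b1001111, row AND col = 0b1001111 = 79; 79 == 79 -> filled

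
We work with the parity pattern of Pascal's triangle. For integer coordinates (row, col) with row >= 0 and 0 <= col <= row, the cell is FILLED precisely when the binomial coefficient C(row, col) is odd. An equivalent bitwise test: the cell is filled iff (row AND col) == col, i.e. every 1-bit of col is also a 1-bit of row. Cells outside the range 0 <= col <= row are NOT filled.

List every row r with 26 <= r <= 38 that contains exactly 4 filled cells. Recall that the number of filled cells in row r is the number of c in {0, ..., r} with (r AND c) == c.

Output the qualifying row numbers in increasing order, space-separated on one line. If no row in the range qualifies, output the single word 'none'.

Row r has 2^popcount(r) filled cells, so we need popcount(r) = log2(4) = 2.
Scan r = 26..38 and keep those with exactly 2 one-bits:
r=26=11010 popcount=3 -> skip
r=27=11011 popcount=4 -> skip
r=28=11100 popcount=3 -> skip
r=29=11101 popcount=4 -> skip
r=30=11110 popcount=4 -> skip
r=31=11111 popcount=5 -> skip
r=32=100000 popcount=1 -> skip
r=33=100001 popcount=2 -> KEEP
r=34=100010 popcount=2 -> KEEP
r=35=100011 popcount=3 -> skip
r=36=100100 popcount=2 -> KEEP
r=37=100101 popcount=3 -> skip
r=38=100110 popcount=3 -> skip
Kept rows: 33 34 36

Answer: 33 34 36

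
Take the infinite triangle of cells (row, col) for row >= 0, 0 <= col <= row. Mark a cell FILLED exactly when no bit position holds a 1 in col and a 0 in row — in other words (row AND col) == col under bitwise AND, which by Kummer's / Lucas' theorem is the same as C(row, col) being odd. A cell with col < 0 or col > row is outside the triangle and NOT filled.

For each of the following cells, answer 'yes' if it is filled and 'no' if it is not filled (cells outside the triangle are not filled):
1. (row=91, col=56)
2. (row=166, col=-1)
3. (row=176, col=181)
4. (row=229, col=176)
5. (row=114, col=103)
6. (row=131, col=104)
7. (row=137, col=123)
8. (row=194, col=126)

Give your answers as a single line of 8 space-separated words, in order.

Answer: no no no no no no no no

Derivation:
(91,56): row=0b1011011, col=0b111000, row AND col = 0b11000 = 24; 24 != 56 -> empty
(166,-1): col outside [0, 166] -> not filled
(176,181): col outside [0, 176] -> not filled
(229,176): row=0b11100101, col=0b10110000, row AND col = 0b10100000 = 160; 160 != 176 -> empty
(114,103): row=0b1110010, col=0b1100111, row AND col = 0b1100010 = 98; 98 != 103 -> empty
(131,104): row=0b10000011, col=0b1101000, row AND col = 0b0 = 0; 0 != 104 -> empty
(137,123): row=0b10001001, col=0b1111011, row AND col = 0b1001 = 9; 9 != 123 -> empty
(194,126): row=0b11000010, col=0b1111110, row AND col = 0b1000010 = 66; 66 != 126 -> empty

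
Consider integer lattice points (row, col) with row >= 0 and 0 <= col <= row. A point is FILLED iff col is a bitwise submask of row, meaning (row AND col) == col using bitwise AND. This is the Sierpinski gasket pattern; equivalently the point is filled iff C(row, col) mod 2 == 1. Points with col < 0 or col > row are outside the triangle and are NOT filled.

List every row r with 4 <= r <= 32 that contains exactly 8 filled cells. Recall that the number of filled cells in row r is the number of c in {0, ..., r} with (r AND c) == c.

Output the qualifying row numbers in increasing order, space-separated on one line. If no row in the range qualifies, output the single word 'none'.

Answer: 7 11 13 14 19 21 22 25 26 28

Derivation:
Row r has 2^popcount(r) filled cells, so we need popcount(r) = log2(8) = 3.
Scan r = 4..32 and keep those with exactly 3 one-bits:
r=4=100 popcount=1 -> skip
r=5=101 popcount=2 -> skip
r=6=110 popcount=2 -> skip
r=7=111 popcount=3 -> KEEP
r=8=1000 popcount=1 -> skip
r=9=1001 popcount=2 -> skip
r=10=1010 popcount=2 -> skip
r=11=1011 popcount=3 -> KEEP
r=12=1100 popcount=2 -> skip
r=13=1101 popcount=3 -> KEEP
r=14=1110 popcount=3 -> KEEP
r=15=1111 popcount=4 -> skip
r=16=10000 popcount=1 -> skip
r=17=10001 popcount=2 -> skip
r=18=10010 popcount=2 -> skip
r=19=10011 popcount=3 -> KEEP
r=20=10100 popcount=2 -> skip
r=21=10101 popcount=3 -> KEEP
r=22=10110 popcount=3 -> KEEP
r=23=10111 popcount=4 -> skip
r=24=11000 popcount=2 -> skip
r=25=11001 popcount=3 -> KEEP
r=26=11010 popcount=3 -> KEEP
r=27=11011 popcount=4 -> skip
r=28=11100 popcount=3 -> KEEP
r=29=11101 popcount=4 -> skip
r=30=11110 popcount=4 -> skip
r=31=11111 popcount=5 -> skip
r=32=100000 popcount=1 -> skip
Kept rows: 7 11 13 14 19 21 22 25 26 28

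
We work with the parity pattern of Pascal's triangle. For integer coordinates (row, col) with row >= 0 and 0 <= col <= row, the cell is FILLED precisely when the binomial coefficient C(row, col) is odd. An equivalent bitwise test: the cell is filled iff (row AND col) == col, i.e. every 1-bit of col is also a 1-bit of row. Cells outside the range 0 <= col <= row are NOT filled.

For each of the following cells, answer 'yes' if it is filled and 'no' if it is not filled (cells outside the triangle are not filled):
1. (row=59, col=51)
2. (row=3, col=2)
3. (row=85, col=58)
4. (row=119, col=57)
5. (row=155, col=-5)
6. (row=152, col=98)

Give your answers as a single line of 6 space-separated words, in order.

Answer: yes yes no no no no

Derivation:
(59,51): row=0b111011, col=0b110011, row AND col = 0b110011 = 51; 51 == 51 -> filled
(3,2): row=0b11, col=0b10, row AND col = 0b10 = 2; 2 == 2 -> filled
(85,58): row=0b1010101, col=0b111010, row AND col = 0b10000 = 16; 16 != 58 -> empty
(119,57): row=0b1110111, col=0b111001, row AND col = 0b110001 = 49; 49 != 57 -> empty
(155,-5): col outside [0, 155] -> not filled
(152,98): row=0b10011000, col=0b1100010, row AND col = 0b0 = 0; 0 != 98 -> empty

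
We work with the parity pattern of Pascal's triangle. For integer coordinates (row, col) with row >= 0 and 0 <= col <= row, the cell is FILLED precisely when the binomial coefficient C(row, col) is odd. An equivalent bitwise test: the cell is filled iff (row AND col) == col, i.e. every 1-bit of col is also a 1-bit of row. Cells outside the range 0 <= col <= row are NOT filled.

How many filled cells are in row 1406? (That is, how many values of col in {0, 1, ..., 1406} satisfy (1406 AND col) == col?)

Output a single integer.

Answer: 256

Derivation:
1406 in binary = 10101111110
popcount(1406) = number of 1-bits in 10101111110 = 8
A col c satisfies (1406 AND c) == c iff every set bit of c is also set in 1406; each of the 8 set bits of 1406 can independently be on or off in c.
count = 2^8 = 256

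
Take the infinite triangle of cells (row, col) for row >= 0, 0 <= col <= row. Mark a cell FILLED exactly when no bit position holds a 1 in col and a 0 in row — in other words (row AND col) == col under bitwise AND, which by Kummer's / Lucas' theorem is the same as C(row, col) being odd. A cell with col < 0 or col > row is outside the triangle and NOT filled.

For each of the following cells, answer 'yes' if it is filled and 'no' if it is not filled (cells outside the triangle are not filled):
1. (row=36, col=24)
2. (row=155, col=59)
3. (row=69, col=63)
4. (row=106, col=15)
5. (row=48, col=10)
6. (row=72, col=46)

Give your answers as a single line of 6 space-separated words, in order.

Answer: no no no no no no

Derivation:
(36,24): row=0b100100, col=0b11000, row AND col = 0b0 = 0; 0 != 24 -> empty
(155,59): row=0b10011011, col=0b111011, row AND col = 0b11011 = 27; 27 != 59 -> empty
(69,63): row=0b1000101, col=0b111111, row AND col = 0b101 = 5; 5 != 63 -> empty
(106,15): row=0b1101010, col=0b1111, row AND col = 0b1010 = 10; 10 != 15 -> empty
(48,10): row=0b110000, col=0b1010, row AND col = 0b0 = 0; 0 != 10 -> empty
(72,46): row=0b1001000, col=0b101110, row AND col = 0b1000 = 8; 8 != 46 -> empty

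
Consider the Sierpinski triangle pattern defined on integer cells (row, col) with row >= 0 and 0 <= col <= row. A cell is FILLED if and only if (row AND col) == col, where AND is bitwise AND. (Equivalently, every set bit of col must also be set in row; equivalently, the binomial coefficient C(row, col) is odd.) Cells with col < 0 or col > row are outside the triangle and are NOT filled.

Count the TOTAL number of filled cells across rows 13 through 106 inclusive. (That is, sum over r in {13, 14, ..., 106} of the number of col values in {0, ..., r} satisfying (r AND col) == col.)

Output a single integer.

Answer: 1314

Derivation:
r13=1101 pc3: +8 =8
r14=1110 pc3: +8 =16
r15=1111 pc4: +16 =32
r16=10000 pc1: +2 =34
r17=10001 pc2: +4 =38
r18=10010 pc2: +4 =42
r19=10011 pc3: +8 =50
r20=10100 pc2: +4 =54
r21=10101 pc3: +8 =62
r22=10110 pc3: +8 =70
r23=10111 pc4: +16 =86
r24=11000 pc2: +4 =90
r25=11001 pc3: +8 =98
r26=11010 pc3: +8 =106
r27=11011 pc4: +16 =122
r28=11100 pc3: +8 =130
r29=11101 pc4: +16 =146
r30=11110 pc4: +16 =162
r31=11111 pc5: +32 =194
r32=100000 pc1: +2 =196
r33=100001 pc2: +4 =200
r34=100010 pc2: +4 =204
r35=100011 pc3: +8 =212
r36=100100 pc2: +4 =216
r37=100101 pc3: +8 =224
r38=100110 pc3: +8 =232
r39=100111 pc4: +16 =248
r40=101000 pc2: +4 =252
r41=101001 pc3: +8 =260
r42=101010 pc3: +8 =268
r43=101011 pc4: +16 =284
r44=101100 pc3: +8 =292
r45=101101 pc4: +16 =308
r46=101110 pc4: +16 =324
r47=101111 pc5: +32 =356
r48=110000 pc2: +4 =360
r49=110001 pc3: +8 =368
r50=110010 pc3: +8 =376
r51=110011 pc4: +16 =392
r52=110100 pc3: +8 =400
r53=110101 pc4: +16 =416
r54=110110 pc4: +16 =432
r55=110111 pc5: +32 =464
r56=111000 pc3: +8 =472
r57=111001 pc4: +16 =488
r58=111010 pc4: +16 =504
r59=111011 pc5: +32 =536
r60=111100 pc4: +16 =552
r61=111101 pc5: +32 =584
r62=111110 pc5: +32 =616
r63=111111 pc6: +64 =680
r64=1000000 pc1: +2 =682
r65=1000001 pc2: +4 =686
r66=1000010 pc2: +4 =690
r67=1000011 pc3: +8 =698
r68=1000100 pc2: +4 =702
r69=1000101 pc3: +8 =710
r70=1000110 pc3: +8 =718
r71=1000111 pc4: +16 =734
r72=1001000 pc2: +4 =738
r73=1001001 pc3: +8 =746
r74=1001010 pc3: +8 =754
r75=1001011 pc4: +16 =770
r76=1001100 pc3: +8 =778
r77=1001101 pc4: +16 =794
r78=1001110 pc4: +16 =810
r79=1001111 pc5: +32 =842
r80=1010000 pc2: +4 =846
r81=1010001 pc3: +8 =854
r82=1010010 pc3: +8 =862
r83=1010011 pc4: +16 =878
r84=1010100 pc3: +8 =886
r85=1010101 pc4: +16 =902
r86=1010110 pc4: +16 =918
r87=1010111 pc5: +32 =950
r88=1011000 pc3: +8 =958
r89=1011001 pc4: +16 =974
r90=1011010 pc4: +16 =990
r91=1011011 pc5: +32 =1022
r92=1011100 pc4: +16 =1038
r93=1011101 pc5: +32 =1070
r94=1011110 pc5: +32 =1102
r95=1011111 pc6: +64 =1166
r96=1100000 pc2: +4 =1170
r97=1100001 pc3: +8 =1178
r98=1100010 pc3: +8 =1186
r99=1100011 pc4: +16 =1202
r100=1100100 pc3: +8 =1210
r101=1100101 pc4: +16 =1226
r102=1100110 pc4: +16 =1242
r103=1100111 pc5: +32 =1274
r104=1101000 pc3: +8 =1282
r105=1101001 pc4: +16 =1298
r106=1101010 pc4: +16 =1314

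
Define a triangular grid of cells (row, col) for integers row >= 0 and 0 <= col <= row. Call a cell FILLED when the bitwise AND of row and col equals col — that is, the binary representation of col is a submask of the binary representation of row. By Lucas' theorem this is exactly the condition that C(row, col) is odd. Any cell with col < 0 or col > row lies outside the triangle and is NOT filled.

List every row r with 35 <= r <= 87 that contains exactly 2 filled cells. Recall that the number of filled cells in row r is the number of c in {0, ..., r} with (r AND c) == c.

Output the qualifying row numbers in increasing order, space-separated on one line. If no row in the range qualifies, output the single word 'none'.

Answer: 64

Derivation:
Row r has 2^popcount(r) filled cells, so we need popcount(r) = log2(2) = 1.
Scan r = 35..87 and keep those with exactly 1 one-bits:
r=35=100011 popcount=3 -> skip
r=36=100100 popcount=2 -> skip
r=37=100101 popcount=3 -> skip
r=38=100110 popcount=3 -> skip
r=39=100111 popcount=4 -> skip
r=40=101000 popcount=2 -> skip
r=41=101001 popcount=3 -> skip
r=42=101010 popcount=3 -> skip
r=43=101011 popcount=4 -> skip
r=44=101100 popcount=3 -> skip
r=45=101101 popcount=4 -> skip
r=46=101110 popcount=4 -> skip
r=47=101111 popcount=5 -> skip
r=48=110000 popcount=2 -> skip
r=49=110001 popcount=3 -> skip
r=50=110010 popcount=3 -> skip
r=51=110011 popcount=4 -> skip
r=52=110100 popcount=3 -> skip
r=53=110101 popcount=4 -> skip
r=54=110110 popcount=4 -> skip
r=55=110111 popcount=5 -> skip
r=56=111000 popcount=3 -> skip
r=57=111001 popcount=4 -> skip
r=58=111010 popcount=4 -> skip
r=59=111011 popcount=5 -> skip
r=60=111100 popcount=4 -> skip
r=61=111101 popcount=5 -> skip
r=62=111110 popcount=5 -> skip
r=63=111111 popcount=6 -> skip
r=64=1000000 popcount=1 -> KEEP
r=65=1000001 popcount=2 -> skip
r=66=1000010 popcount=2 -> skip
r=67=1000011 popcount=3 -> skip
r=68=1000100 popcount=2 -> skip
r=69=1000101 popcount=3 -> skip
r=70=1000110 popcount=3 -> skip
r=71=1000111 popcount=4 -> skip
r=72=1001000 popcount=2 -> skip
r=73=1001001 popcount=3 -> skip
r=74=1001010 popcount=3 -> skip
r=75=1001011 popcount=4 -> skip
r=76=1001100 popcount=3 -> skip
r=77=1001101 popcount=4 -> skip
r=78=1001110 popcount=4 -> skip
r=79=1001111 popcount=5 -> skip
r=80=1010000 popcount=2 -> skip
r=81=1010001 popcount=3 -> skip
r=82=1010010 popcount=3 -> skip
r=83=1010011 popcount=4 -> skip
r=84=1010100 popcount=3 -> skip
r=85=1010101 popcount=4 -> skip
r=86=1010110 popcount=4 -> skip
r=87=1010111 popcount=5 -> skip
Kept rows: 64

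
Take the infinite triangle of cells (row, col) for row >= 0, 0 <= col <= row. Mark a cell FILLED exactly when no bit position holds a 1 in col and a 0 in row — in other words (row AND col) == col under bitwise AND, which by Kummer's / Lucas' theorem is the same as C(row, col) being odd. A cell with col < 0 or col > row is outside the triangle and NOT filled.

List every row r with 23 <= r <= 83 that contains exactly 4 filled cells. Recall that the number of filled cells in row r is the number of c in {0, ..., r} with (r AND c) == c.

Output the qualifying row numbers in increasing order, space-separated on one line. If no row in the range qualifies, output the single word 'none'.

Row r has 2^popcount(r) filled cells, so we need popcount(r) = log2(4) = 2.
Scan r = 23..83 and keep those with exactly 2 one-bits:
r=23=10111 popcount=4 -> skip
r=24=11000 popcount=2 -> KEEP
r=25=11001 popcount=3 -> skip
r=26=11010 popcount=3 -> skip
r=27=11011 popcount=4 -> skip
r=28=11100 popcount=3 -> skip
r=29=11101 popcount=4 -> skip
r=30=11110 popcount=4 -> skip
r=31=11111 popcount=5 -> skip
r=32=100000 popcount=1 -> skip
r=33=100001 popcount=2 -> KEEP
r=34=100010 popcount=2 -> KEEP
r=35=100011 popcount=3 -> skip
r=36=100100 popcount=2 -> KEEP
r=37=100101 popcount=3 -> skip
r=38=100110 popcount=3 -> skip
r=39=100111 popcount=4 -> skip
r=40=101000 popcount=2 -> KEEP
r=41=101001 popcount=3 -> skip
r=42=101010 popcount=3 -> skip
r=43=101011 popcount=4 -> skip
r=44=101100 popcount=3 -> skip
r=45=101101 popcount=4 -> skip
r=46=101110 popcount=4 -> skip
r=47=101111 popcount=5 -> skip
r=48=110000 popcount=2 -> KEEP
r=49=110001 popcount=3 -> skip
r=50=110010 popcount=3 -> skip
r=51=110011 popcount=4 -> skip
r=52=110100 popcount=3 -> skip
r=53=110101 popcount=4 -> skip
r=54=110110 popcount=4 -> skip
r=55=110111 popcount=5 -> skip
r=56=111000 popcount=3 -> skip
r=57=111001 popcount=4 -> skip
r=58=111010 popcount=4 -> skip
r=59=111011 popcount=5 -> skip
r=60=111100 popcount=4 -> skip
r=61=111101 popcount=5 -> skip
r=62=111110 popcount=5 -> skip
r=63=111111 popcount=6 -> skip
r=64=1000000 popcount=1 -> skip
r=65=1000001 popcount=2 -> KEEP
r=66=1000010 popcount=2 -> KEEP
r=67=1000011 popcount=3 -> skip
r=68=1000100 popcount=2 -> KEEP
r=69=1000101 popcount=3 -> skip
r=70=1000110 popcount=3 -> skip
r=71=1000111 popcount=4 -> skip
r=72=1001000 popcount=2 -> KEEP
r=73=1001001 popcount=3 -> skip
r=74=1001010 popcount=3 -> skip
r=75=1001011 popcount=4 -> skip
r=76=1001100 popcount=3 -> skip
r=77=1001101 popcount=4 -> skip
r=78=1001110 popcount=4 -> skip
r=79=1001111 popcount=5 -> skip
r=80=1010000 popcount=2 -> KEEP
r=81=1010001 popcount=3 -> skip
r=82=1010010 popcount=3 -> skip
r=83=1010011 popcount=4 -> skip
Kept rows: 24 33 34 36 40 48 65 66 68 72 80

Answer: 24 33 34 36 40 48 65 66 68 72 80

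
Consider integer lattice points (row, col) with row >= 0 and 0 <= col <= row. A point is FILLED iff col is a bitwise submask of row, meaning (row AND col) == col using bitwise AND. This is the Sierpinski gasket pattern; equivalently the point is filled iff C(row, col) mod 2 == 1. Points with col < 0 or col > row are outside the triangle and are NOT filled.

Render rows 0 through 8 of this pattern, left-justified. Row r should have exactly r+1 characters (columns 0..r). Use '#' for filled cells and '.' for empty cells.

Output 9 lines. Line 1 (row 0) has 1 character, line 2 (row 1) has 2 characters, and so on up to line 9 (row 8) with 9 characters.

r0=0: #
r1=1: ##
r2=10: #.#
r3=11: ####
r4=100: #...#
r5=101: ##..##
r6=110: #.#.#.#
r7=111: ########
r8=1000: #.......#

Answer: #
##
#.#
####
#...#
##..##
#.#.#.#
########
#.......#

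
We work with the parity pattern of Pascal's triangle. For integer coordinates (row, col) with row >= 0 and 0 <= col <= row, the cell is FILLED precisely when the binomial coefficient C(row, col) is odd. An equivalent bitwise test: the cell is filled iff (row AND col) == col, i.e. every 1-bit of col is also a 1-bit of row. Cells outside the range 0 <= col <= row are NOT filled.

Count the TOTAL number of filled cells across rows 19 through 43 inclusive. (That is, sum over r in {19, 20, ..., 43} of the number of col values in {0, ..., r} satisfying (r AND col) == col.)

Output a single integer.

r19=10011 pc3: +8 =8
r20=10100 pc2: +4 =12
r21=10101 pc3: +8 =20
r22=10110 pc3: +8 =28
r23=10111 pc4: +16 =44
r24=11000 pc2: +4 =48
r25=11001 pc3: +8 =56
r26=11010 pc3: +8 =64
r27=11011 pc4: +16 =80
r28=11100 pc3: +8 =88
r29=11101 pc4: +16 =104
r30=11110 pc4: +16 =120
r31=11111 pc5: +32 =152
r32=100000 pc1: +2 =154
r33=100001 pc2: +4 =158
r34=100010 pc2: +4 =162
r35=100011 pc3: +8 =170
r36=100100 pc2: +4 =174
r37=100101 pc3: +8 =182
r38=100110 pc3: +8 =190
r39=100111 pc4: +16 =206
r40=101000 pc2: +4 =210
r41=101001 pc3: +8 =218
r42=101010 pc3: +8 =226
r43=101011 pc4: +16 =242

Answer: 242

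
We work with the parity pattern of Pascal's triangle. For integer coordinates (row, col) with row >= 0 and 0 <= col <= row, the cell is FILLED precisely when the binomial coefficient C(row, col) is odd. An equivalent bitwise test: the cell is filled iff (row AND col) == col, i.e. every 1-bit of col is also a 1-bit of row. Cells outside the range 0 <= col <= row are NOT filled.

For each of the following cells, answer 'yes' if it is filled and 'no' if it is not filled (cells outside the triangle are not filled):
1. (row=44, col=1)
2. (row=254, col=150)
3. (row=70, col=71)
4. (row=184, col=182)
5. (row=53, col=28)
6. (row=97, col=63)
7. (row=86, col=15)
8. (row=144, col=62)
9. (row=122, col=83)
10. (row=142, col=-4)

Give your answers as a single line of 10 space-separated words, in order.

(44,1): row=0b101100, col=0b1, row AND col = 0b0 = 0; 0 != 1 -> empty
(254,150): row=0b11111110, col=0b10010110, row AND col = 0b10010110 = 150; 150 == 150 -> filled
(70,71): col outside [0, 70] -> not filled
(184,182): row=0b10111000, col=0b10110110, row AND col = 0b10110000 = 176; 176 != 182 -> empty
(53,28): row=0b110101, col=0b11100, row AND col = 0b10100 = 20; 20 != 28 -> empty
(97,63): row=0b1100001, col=0b111111, row AND col = 0b100001 = 33; 33 != 63 -> empty
(86,15): row=0b1010110, col=0b1111, row AND col = 0b110 = 6; 6 != 15 -> empty
(144,62): row=0b10010000, col=0b111110, row AND col = 0b10000 = 16; 16 != 62 -> empty
(122,83): row=0b1111010, col=0b1010011, row AND col = 0b1010010 = 82; 82 != 83 -> empty
(142,-4): col outside [0, 142] -> not filled

Answer: no yes no no no no no no no no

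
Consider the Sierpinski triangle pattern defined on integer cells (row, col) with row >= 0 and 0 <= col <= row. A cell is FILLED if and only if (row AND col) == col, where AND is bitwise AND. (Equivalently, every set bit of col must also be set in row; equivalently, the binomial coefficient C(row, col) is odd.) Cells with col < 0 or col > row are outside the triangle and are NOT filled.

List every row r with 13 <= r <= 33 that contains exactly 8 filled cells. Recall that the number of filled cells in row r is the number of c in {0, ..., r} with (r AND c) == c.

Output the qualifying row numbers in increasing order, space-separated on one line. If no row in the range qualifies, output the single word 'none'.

Answer: 13 14 19 21 22 25 26 28

Derivation:
Row r has 2^popcount(r) filled cells, so we need popcount(r) = log2(8) = 3.
Scan r = 13..33 and keep those with exactly 3 one-bits:
r=13=1101 popcount=3 -> KEEP
r=14=1110 popcount=3 -> KEEP
r=15=1111 popcount=4 -> skip
r=16=10000 popcount=1 -> skip
r=17=10001 popcount=2 -> skip
r=18=10010 popcount=2 -> skip
r=19=10011 popcount=3 -> KEEP
r=20=10100 popcount=2 -> skip
r=21=10101 popcount=3 -> KEEP
r=22=10110 popcount=3 -> KEEP
r=23=10111 popcount=4 -> skip
r=24=11000 popcount=2 -> skip
r=25=11001 popcount=3 -> KEEP
r=26=11010 popcount=3 -> KEEP
r=27=11011 popcount=4 -> skip
r=28=11100 popcount=3 -> KEEP
r=29=11101 popcount=4 -> skip
r=30=11110 popcount=4 -> skip
r=31=11111 popcount=5 -> skip
r=32=100000 popcount=1 -> skip
r=33=100001 popcount=2 -> skip
Kept rows: 13 14 19 21 22 25 26 28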